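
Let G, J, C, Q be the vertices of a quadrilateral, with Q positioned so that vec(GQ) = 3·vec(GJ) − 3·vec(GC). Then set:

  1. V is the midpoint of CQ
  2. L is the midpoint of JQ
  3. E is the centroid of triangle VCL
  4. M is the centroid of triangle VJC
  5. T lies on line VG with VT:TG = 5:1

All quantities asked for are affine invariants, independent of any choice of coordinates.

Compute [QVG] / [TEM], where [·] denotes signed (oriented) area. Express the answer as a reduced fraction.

[QVG]:[TEM] = 108/25

Set G = (0, 0), J = (1, 0), C = (0, 1), Q = (3, -3); any affine frame gives the same invariant.
1. V is the midpoint of CQ ⇒ V = (3/2, -1)
2. L is the midpoint of JQ ⇒ L = (2, -3/2)
3. E is the centroid of triangle VCL ⇒ E = (7/6, -1/2)
4. M is the centroid of triangle VJC ⇒ M = (5/6, 0)
5. T lies on line VG with VT:TG = 5:1 ⇒ T = (1/4, -1/6)
2·[QVG] = 3/2, 2·[TEM] = 25/72
[QVG]:[TEM] = 3/2:25/72 = 108/25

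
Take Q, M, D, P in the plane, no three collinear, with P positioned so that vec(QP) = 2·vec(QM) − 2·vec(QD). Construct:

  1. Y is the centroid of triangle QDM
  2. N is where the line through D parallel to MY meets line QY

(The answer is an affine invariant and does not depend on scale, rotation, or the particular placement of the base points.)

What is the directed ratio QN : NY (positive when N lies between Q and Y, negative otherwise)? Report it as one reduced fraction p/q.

Assign Q = (0, 0), M = (1, 0), D = (0, 1), P = (2, -2) — the answer is frame-independent, so this choice is without loss of generality.
1. Y is the centroid of triangle QDM ⇒ Y = (1/3, 1/3)
2. N is where the line through D parallel to MY meets line QY ⇒ N = (2/3, 2/3)
N = Q + t·(Y−Q) with t = 2, so QN:NY = t:(1−t) = 2:-1

QN:NY = -2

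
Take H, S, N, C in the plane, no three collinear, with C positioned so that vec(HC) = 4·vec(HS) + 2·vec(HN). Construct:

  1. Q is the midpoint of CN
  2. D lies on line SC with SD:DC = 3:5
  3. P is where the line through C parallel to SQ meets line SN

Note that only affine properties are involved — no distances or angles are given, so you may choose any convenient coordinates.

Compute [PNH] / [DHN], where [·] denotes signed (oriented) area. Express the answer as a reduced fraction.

Work in coordinates with H = (0, 0), S = (1, 0), N = (0, 1), C = (4, 2).
1. Q is the midpoint of CN ⇒ Q = (2, 3/2)
2. D lies on line SC with SD:DC = 3:5 ⇒ D = (17/8, 3/4)
3. P is where the line through C parallel to SQ meets line SN ⇒ P = (2, -1)
2·[PNH] = 2, 2·[DHN] = -17/8
[PNH]:[DHN] = 2:-17/8 = -16/17

[PNH]:[DHN] = -16/17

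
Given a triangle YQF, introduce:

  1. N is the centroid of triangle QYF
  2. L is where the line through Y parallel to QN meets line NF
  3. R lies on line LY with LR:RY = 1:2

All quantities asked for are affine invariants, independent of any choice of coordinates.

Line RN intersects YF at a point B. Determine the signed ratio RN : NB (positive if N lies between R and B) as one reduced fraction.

Assign Y = (0, 0), Q = (1, 0), F = (0, 1) — the answer is frame-independent, so this choice is without loss of generality.
1. N is the centroid of triangle QYF ⇒ N = (1/3, 1/3)
2. L is where the line through Y parallel to QN meets line NF ⇒ L = (2/3, -1/3)
3. R lies on line LY with LR:RY = 1:2 ⇒ R = (4/9, -2/9)
line RN meets YF at B = (0, 2)
N = R + t·(B−R) with t = 1/4, so RN:NB = 1/4:3/4

RN:NB = 1/3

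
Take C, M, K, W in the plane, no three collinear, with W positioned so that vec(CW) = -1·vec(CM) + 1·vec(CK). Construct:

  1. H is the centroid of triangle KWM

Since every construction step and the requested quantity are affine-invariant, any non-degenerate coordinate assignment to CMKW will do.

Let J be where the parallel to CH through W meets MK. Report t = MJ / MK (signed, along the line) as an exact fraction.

Work in coordinates with C = (0, 0), M = (1, 0), K = (0, 1), W = (-1, 1).
1. H is the centroid of triangle KWM ⇒ H = (0, 2/3)
through W parallel to CH: direction (0, 2/3); meets MK at J = (-1, 2)
J = M + t·(K−M) with t = 2

t = 2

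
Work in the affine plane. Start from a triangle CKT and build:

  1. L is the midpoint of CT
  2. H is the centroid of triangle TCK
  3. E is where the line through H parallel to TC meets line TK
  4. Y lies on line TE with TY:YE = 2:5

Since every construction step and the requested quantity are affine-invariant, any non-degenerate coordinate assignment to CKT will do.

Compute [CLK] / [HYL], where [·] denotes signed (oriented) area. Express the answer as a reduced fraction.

[CLK]:[HYL] = -63/19

Set C = (0, 0), K = (1, 0), T = (0, 1); any affine frame gives the same invariant.
1. L is the midpoint of CT ⇒ L = (0, 1/2)
2. H is the centroid of triangle TCK ⇒ H = (1/3, 1/3)
3. E is where the line through H parallel to TC meets line TK ⇒ E = (1/3, 2/3)
4. Y lies on line TE with TY:YE = 2:5 ⇒ Y = (2/21, 19/21)
2·[CLK] = -1/2, 2·[HYL] = 19/126
[CLK]:[HYL] = -1/2:19/126 = -63/19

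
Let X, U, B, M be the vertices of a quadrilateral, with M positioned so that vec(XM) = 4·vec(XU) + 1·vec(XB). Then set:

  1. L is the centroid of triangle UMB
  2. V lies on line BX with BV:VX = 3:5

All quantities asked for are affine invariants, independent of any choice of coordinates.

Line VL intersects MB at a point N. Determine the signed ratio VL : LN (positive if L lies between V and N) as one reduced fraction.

VL:LN = 1/8

Set X = (0, 0), U = (1, 0), B = (0, 1), M = (4, 1); any affine frame gives the same invariant.
1. L is the centroid of triangle UMB ⇒ L = (5/3, 2/3)
2. V lies on line BX with BV:VX = 3:5 ⇒ V = (0, 5/8)
line VL meets MB at N = (15, 1)
L = V + t·(N−V) with t = 1/9, so VL:LN = 1/9:8/9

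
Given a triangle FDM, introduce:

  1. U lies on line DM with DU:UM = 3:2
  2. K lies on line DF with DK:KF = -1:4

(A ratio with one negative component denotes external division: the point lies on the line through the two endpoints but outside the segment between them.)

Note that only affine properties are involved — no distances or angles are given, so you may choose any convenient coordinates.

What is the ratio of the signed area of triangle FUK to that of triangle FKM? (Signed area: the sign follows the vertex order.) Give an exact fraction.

Set F = (0, 0), D = (1, 0), M = (0, 1); any affine frame gives the same invariant.
1. U lies on line DM with DU:UM = 3:2 ⇒ U = (2/5, 3/5)
2. K lies on line DF with DK:KF = -1:4 ⇒ K = (4/3, 0)
2·[FUK] = -4/5, 2·[FKM] = 4/3
[FUK]:[FKM] = -4/5:4/3 = -3/5

[FUK]:[FKM] = -3/5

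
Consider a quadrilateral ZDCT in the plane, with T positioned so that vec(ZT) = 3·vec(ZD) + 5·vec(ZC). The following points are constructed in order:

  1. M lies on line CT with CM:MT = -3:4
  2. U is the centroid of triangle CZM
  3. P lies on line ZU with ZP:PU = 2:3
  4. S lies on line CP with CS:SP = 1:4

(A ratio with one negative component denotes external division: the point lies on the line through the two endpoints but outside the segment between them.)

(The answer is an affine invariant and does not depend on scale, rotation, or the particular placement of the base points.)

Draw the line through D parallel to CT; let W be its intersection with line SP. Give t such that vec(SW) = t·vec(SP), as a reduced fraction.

t = 41/11

Choose coordinates Z = (0, 0), D = (1, 0), C = (0, 1), T = (3, 5).
1. M lies on line CT with CM:MT = -3:4 ⇒ M = (-9, -11)
2. U is the centroid of triangle CZM ⇒ U = (-3, -10/3)
3. P lies on line ZU with ZP:PU = 2:3 ⇒ P = (-6/5, -4/3)
4. S lies on line CP with CS:SP = 1:4 ⇒ S = (-6/25, 8/15)
through D parallel to CT: direction (3, 4); meets SP at W = (-42/11, -212/33)
W = S + t·(P−S) with t = 41/11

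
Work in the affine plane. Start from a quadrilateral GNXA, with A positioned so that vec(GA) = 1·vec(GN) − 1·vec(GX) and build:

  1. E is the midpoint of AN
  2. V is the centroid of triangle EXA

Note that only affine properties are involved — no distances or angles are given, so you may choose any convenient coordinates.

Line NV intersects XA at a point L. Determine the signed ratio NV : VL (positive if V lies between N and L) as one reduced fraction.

Choose coordinates G = (0, 0), N = (1, 0), X = (0, 1), A = (1, -1).
1. E is the midpoint of AN ⇒ E = (1, -1/2)
2. V is the centroid of triangle EXA ⇒ V = (2/3, -1/6)
line NV meets XA at L = (3/5, -1/5)
V = N + t·(L−N) with t = 5/6, so NV:VL = 5/6:1/6

NV:VL = 5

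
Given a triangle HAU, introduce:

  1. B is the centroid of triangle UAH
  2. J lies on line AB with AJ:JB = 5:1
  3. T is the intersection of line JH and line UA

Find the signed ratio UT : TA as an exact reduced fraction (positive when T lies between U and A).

UT:TA = 8/5

Set H = (0, 0), A = (1, 0), U = (0, 1); any affine frame gives the same invariant.
1. B is the centroid of triangle UAH ⇒ B = (1/3, 1/3)
2. J lies on line AB with AJ:JB = 5:1 ⇒ J = (4/9, 5/18)
3. T is the intersection of line JH and line UA ⇒ T = (8/13, 5/13)
T = U + t·(A−U) with t = 8/13, so UT:TA = t:(1−t) = 8/13:5/13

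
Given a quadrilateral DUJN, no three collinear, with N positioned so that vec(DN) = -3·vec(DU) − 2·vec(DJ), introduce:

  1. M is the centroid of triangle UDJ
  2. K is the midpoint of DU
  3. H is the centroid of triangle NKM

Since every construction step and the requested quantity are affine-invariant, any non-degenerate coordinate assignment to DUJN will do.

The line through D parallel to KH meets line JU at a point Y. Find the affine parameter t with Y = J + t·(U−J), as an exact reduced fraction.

Assign D = (0, 0), U = (1, 0), J = (0, 1), N = (-3, -2) — the answer is frame-independent, so this choice is without loss of generality.
1. M is the centroid of triangle UDJ ⇒ M = (1/3, 1/3)
2. K is the midpoint of DU ⇒ K = (1/2, 0)
3. H is the centroid of triangle NKM ⇒ H = (-13/18, -5/9)
through D parallel to KH: direction (-11/9, -5/9); meets JU at Y = (11/16, 5/16)
Y = J + t·(U−J) with t = 11/16

t = 11/16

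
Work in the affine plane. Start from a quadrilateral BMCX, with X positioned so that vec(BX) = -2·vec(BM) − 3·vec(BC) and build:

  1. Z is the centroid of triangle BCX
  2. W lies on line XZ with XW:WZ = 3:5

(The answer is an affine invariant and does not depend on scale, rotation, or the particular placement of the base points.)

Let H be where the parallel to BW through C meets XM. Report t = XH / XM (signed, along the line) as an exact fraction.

Work in coordinates with B = (0, 0), M = (1, 0), C = (0, 1), X = (-2, -3).
1. Z is the centroid of triangle BCX ⇒ Z = (-2/3, -2/3)
2. W lies on line XZ with XW:WZ = 3:5 ⇒ W = (-3/2, -17/8)
through C parallel to BW: direction (-3/2, -17/8); meets XM at H = (-24/5, -29/5)
H = X + t·(M−X) with t = -14/15

t = -14/15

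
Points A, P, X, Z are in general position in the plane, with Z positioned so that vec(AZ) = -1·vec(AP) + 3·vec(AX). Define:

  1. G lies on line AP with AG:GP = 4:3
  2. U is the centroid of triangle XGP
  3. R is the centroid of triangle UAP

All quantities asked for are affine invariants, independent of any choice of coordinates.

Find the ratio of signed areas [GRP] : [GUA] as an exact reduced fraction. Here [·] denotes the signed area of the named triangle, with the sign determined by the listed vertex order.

[GRP]:[GUA] = -1/4

Work in coordinates with A = (0, 0), P = (1, 0), X = (0, 1), Z = (-1, 3).
1. G lies on line AP with AG:GP = 4:3 ⇒ G = (4/7, 0)
2. U is the centroid of triangle XGP ⇒ U = (11/21, 1/3)
3. R is the centroid of triangle UAP ⇒ R = (32/63, 1/9)
2·[GRP] = -1/21, 2·[GUA] = 4/21
[GRP]:[GUA] = -1/21:4/21 = -1/4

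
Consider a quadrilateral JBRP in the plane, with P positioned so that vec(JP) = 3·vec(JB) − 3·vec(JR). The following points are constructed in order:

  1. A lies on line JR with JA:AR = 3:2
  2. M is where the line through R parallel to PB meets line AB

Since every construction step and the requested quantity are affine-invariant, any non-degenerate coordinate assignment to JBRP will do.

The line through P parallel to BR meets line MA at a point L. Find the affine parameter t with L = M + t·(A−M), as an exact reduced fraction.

t = 35/8

Choose coordinates J = (0, 0), B = (1, 0), R = (0, 1), P = (3, -3).
1. A lies on line JR with JA:AR = 3:2 ⇒ A = (0, 3/5)
2. M is where the line through R parallel to PB meets line AB ⇒ M = (4/9, 1/3)
through P parallel to BR: direction (-1, 1); meets MA at L = (-3/2, 3/2)
L = M + t·(A−M) with t = 35/8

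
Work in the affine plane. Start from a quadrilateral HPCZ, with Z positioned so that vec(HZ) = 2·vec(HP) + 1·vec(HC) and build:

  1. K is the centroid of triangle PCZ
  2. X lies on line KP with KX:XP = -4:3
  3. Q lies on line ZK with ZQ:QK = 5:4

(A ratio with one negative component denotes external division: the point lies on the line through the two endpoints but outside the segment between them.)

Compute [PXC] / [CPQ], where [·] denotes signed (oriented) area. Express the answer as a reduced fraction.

Assign H = (0, 0), P = (1, 0), C = (0, 1), Z = (2, 1) — the answer is frame-independent, so this choice is without loss of generality.
1. K is the centroid of triangle PCZ ⇒ K = (1, 2/3)
2. X lies on line KP with KX:XP = -4:3 ⇒ X = (1, -2)
3. Q lies on line ZK with ZQ:QK = 5:4 ⇒ Q = (13/9, 22/27)
2·[PXC] = -2, 2·[CPQ] = 34/27
[PXC]:[CPQ] = -2:34/27 = -27/17

[PXC]:[CPQ] = -27/17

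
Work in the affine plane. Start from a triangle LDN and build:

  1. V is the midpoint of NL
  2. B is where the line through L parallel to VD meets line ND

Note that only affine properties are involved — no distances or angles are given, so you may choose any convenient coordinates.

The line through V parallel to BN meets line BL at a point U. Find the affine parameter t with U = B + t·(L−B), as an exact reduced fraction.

t = 1/2

Work in coordinates with L = (0, 0), D = (1, 0), N = (0, 1).
1. V is the midpoint of NL ⇒ V = (0, 1/2)
2. B is where the line through L parallel to VD meets line ND ⇒ B = (2, -1)
through V parallel to BN: direction (-2, 2); meets BL at U = (1, -1/2)
U = B + t·(L−B) with t = 1/2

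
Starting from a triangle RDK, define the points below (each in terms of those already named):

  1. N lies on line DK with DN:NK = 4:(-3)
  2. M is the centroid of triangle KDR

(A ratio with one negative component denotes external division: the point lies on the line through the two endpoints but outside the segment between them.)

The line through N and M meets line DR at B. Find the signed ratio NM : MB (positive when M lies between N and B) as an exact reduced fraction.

Choose coordinates R = (0, 0), D = (1, 0), K = (0, 1).
1. N lies on line DK with DN:NK = 4:(-3) ⇒ N = (-3, 4)
2. M is the centroid of triangle KDR ⇒ M = (1/3, 1/3)
line NM meets DR at B = (7/11, 0)
M = N + t·(B−N) with t = 11/12, so NM:MB = 11/12:1/12

NM:MB = 11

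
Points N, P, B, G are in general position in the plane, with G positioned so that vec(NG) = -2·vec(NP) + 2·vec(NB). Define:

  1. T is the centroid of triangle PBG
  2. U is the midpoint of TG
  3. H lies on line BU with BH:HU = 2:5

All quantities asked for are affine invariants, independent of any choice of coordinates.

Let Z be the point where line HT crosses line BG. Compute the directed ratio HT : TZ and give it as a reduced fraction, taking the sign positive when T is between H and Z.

HT:TZ = -6/7

Work in coordinates with N = (0, 0), P = (1, 0), B = (0, 1), G = (-2, 2).
1. T is the centroid of triangle PBG ⇒ T = (-1/3, 1)
2. U is the midpoint of TG ⇒ U = (-7/6, 3/2)
3. H lies on line BU with BH:HU = 2:5 ⇒ H = (-1/3, 8/7)
line HT meets BG at Z = (-1/3, 7/6)
T = H + t·(Z−H) with t = -6, so HT:TZ = -6:7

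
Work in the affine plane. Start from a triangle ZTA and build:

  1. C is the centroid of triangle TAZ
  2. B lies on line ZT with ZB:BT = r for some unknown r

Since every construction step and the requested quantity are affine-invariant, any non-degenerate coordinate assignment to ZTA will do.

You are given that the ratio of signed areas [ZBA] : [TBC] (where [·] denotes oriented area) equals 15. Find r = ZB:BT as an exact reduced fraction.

r = -5

Choose coordinates Z = (0, 0), T = (1, 0), A = (0, 1).
1. C is the centroid of triangle TAZ ⇒ C = (1/3, 1/3)
2. With ZB:BT = r, write λ = r/(r+1) so B = Z + λ·(T−Z); B is affine-linear in λ
Every point depending on B is an affine combination of B and λ-independent points, so each such coordinate is linear in λ; the λ² term in each signed area is a multiple of (T−Z)×(T−Z) = 0, so 2·[ZBA] and 2·[TBC] are each linear in λ. Evaluating at λ=0 and λ=1:
  2·[ZBA] = λ,   2·[TBC] = 1/3·λ − 1/3
So [ZBA]:[TBC] = (λ) / (1/3·λ − 1/3). Setting this equal to 15:
  λ = 15·(1/3·λ − 1/3)  ⇒  λ = 5/4
Then r = λ/(1−λ) = (5/4)/(-1/4) = -5. Check: with r = -5, B = (5/4, 0) and [ZBA]:[TBC] = 15 as required.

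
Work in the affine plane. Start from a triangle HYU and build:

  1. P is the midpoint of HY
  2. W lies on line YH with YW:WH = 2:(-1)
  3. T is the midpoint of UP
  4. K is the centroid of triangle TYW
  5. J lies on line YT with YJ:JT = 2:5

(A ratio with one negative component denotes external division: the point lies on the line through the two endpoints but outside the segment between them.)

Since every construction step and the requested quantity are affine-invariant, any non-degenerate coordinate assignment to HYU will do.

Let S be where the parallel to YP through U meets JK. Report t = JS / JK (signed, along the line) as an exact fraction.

Choose coordinates H = (0, 0), Y = (1, 0), U = (0, 1).
1. P is the midpoint of HY ⇒ P = (1/2, 0)
2. W lies on line YH with YW:WH = 2:(-1) ⇒ W = (-1, 0)
3. T is the midpoint of UP ⇒ T = (1/4, 1/2)
4. K is the centroid of triangle TYW ⇒ K = (1/12, 1/6)
5. J lies on line YT with YJ:JT = 2:5 ⇒ J = (11/14, 1/7)
through U parallel to YP: direction (-1/2, 0); meets JK at S = (-49/2, 1)
S = J + t·(K−J) with t = 36

t = 36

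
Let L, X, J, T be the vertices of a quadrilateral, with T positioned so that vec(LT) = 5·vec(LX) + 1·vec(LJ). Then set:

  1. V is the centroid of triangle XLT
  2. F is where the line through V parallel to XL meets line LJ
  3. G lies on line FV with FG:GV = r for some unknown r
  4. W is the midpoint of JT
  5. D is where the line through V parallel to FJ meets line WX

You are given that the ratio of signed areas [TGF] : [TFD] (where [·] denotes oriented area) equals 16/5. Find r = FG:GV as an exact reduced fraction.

Set L = (0, 0), X = (1, 0), J = (0, 1), T = (5, 1); any affine frame gives the same invariant.
1. V is the centroid of triangle XLT ⇒ V = (2, 1/3)
2. F is where the line through V parallel to XL meets line LJ ⇒ F = (0, 1/3)
3. With FG:GV = r, write λ = r/(r+1) so G = F + λ·(V−F); G is affine-linear in λ
4. W is the midpoint of JT ⇒ W = (5/2, 1)
5. D is where the line through V parallel to FJ meets line WX ⇒ D = (2, 2/3)
Every point depending on G is an affine combination of G and λ-independent points, so each such coordinate is linear in λ; the λ² term in each signed area is a multiple of (V−F)×(V−F) = 0, so 2·[TGF] and 2·[TFD] are each linear in λ. Evaluating at λ=0 and λ=1:
  2·[TGF] = -4/3·λ,   2·[TFD] = -1/3
So [TGF]:[TFD] = (-4/3·λ) / (-1/3). Setting this equal to 16/5:
  -4/3·λ = 16/5·(-1/3)  ⇒  λ = 4/5
Then r = λ/(1−λ) = (4/5)/(1/5) = 4. Check: with r = 4, G = (8/5, 1/3) and [TGF]:[TFD] = 16/5 as required.

r = 4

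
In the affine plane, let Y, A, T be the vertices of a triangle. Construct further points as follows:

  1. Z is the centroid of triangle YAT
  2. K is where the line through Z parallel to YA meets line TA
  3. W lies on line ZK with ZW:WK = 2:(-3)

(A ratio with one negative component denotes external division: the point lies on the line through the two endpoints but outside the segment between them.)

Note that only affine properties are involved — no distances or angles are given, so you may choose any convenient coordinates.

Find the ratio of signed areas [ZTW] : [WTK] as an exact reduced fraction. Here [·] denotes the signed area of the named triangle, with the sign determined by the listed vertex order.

[ZTW]:[WTK] = -2/3

Assign Y = (0, 0), A = (1, 0), T = (0, 1) — the answer is frame-independent, so this choice is without loss of generality.
1. Z is the centroid of triangle YAT ⇒ Z = (1/3, 1/3)
2. K is where the line through Z parallel to YA meets line TA ⇒ K = (2/3, 1/3)
3. W lies on line ZK with ZW:WK = 2:(-3) ⇒ W = (-1/3, 1/3)
2·[ZTW] = 4/9, 2·[WTK] = -2/3
[ZTW]:[WTK] = 4/9:-2/3 = -2/3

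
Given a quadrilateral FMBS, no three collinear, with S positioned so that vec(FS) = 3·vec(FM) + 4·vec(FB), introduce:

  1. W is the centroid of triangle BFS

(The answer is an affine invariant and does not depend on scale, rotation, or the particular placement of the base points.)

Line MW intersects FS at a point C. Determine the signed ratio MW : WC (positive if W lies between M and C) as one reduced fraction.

MW:WC = -5

Work in coordinates with F = (0, 0), M = (1, 0), B = (0, 1), S = (3, 4).
1. W is the centroid of triangle BFS ⇒ W = (1, 5/3)
line MW meets FS at C = (1, 4/3)
W = M + t·(C−M) with t = 5/4, so MW:WC = 5/4:-1/4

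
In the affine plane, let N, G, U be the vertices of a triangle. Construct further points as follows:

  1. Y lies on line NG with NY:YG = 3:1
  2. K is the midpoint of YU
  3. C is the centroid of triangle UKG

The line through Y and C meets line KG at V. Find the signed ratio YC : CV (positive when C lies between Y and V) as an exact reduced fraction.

YC:CV = -4

Assign N = (0, 0), G = (1, 0), U = (0, 1) — the answer is frame-independent, so this choice is without loss of generality.
1. Y lies on line NG with NY:YG = 3:1 ⇒ Y = (3/4, 0)
2. K is the midpoint of YU ⇒ K = (3/8, 1/2)
3. C is the centroid of triangle UKG ⇒ C = (11/24, 1/2)
line YC meets KG at V = (17/32, 3/8)
C = Y + t·(V−Y) with t = 4/3, so YC:CV = 4/3:-1/3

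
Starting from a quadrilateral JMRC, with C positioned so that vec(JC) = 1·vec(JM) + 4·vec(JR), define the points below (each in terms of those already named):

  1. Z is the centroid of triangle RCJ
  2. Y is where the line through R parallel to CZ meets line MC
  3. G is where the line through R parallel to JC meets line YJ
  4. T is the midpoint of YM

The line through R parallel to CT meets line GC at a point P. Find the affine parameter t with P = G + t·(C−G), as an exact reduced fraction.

t = 2

Assign J = (0, 0), M = (1, 0), R = (0, 1), C = (1, 4) — the answer is frame-independent, so this choice is without loss of generality.
1. Z is the centroid of triangle RCJ ⇒ Z = (1/3, 5/3)
2. Y is where the line through R parallel to CZ meets line MC ⇒ Y = (1, 9/2)
3. G is where the line through R parallel to JC meets line YJ ⇒ G = (2, 9)
4. T is the midpoint of YM ⇒ T = (1, 9/4)
through R parallel to CT: direction (0, -7/4); meets GC at P = (0, -1)
P = G + t·(C−G) with t = 2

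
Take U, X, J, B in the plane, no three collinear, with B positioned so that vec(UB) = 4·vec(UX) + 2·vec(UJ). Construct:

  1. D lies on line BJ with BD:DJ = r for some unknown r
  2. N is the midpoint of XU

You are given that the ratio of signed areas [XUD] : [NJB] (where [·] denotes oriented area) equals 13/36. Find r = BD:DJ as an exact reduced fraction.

Choose coordinates U = (0, 0), X = (1, 0), J = (0, 1), B = (4, 2).
1. With BD:DJ = r, write λ = r/(r+1) so D = B + λ·(J−B); D is affine-linear in λ
2. N is the midpoint of XU ⇒ N = (1/2, 0)
Every point depending on D is an affine combination of D and λ-independent points, so each such coordinate is linear in λ; the λ² term in each signed area is a multiple of (J−B)×(J−B) = 0, so 2·[XUD] and 2·[NJB] are each linear in λ. Evaluating at λ=0 and λ=1:
  2·[XUD] = λ − 2,   2·[NJB] = -9/2
So [XUD]:[NJB] = (λ − 2) / (-9/2). Setting this equal to 13/36:
  λ − 2 = 13/36·(-9/2)  ⇒  λ = 3/8
Then r = λ/(1−λ) = (3/8)/(5/8) = 3/5. Check: with r = 3/5, D = (5/2, 13/8) and [XUD]:[NJB] = 13/36 as required.

r = 3/5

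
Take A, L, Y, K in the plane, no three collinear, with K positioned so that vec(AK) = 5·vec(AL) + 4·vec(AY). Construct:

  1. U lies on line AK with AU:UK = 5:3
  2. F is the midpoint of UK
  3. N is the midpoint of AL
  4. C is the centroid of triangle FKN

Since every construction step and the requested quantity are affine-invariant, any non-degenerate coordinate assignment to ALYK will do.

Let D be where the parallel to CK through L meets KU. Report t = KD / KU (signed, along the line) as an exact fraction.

Set A = (0, 0), L = (1, 0), Y = (0, 1), K = (5, 4); any affine frame gives the same invariant.
1. U lies on line AK with AU:UK = 5:3 ⇒ U = (25/8, 5/2)
2. F is the midpoint of UK ⇒ F = (65/16, 13/4)
3. N is the midpoint of AL ⇒ N = (1/2, 0)
4. C is the centroid of triangle FKN ⇒ C = (51/16, 29/12)
through L parallel to CK: direction (29/16, 19/12); meets KU at D = (95/8, 19/2)
D = K + t·(U−K) with t = -11/3

t = -11/3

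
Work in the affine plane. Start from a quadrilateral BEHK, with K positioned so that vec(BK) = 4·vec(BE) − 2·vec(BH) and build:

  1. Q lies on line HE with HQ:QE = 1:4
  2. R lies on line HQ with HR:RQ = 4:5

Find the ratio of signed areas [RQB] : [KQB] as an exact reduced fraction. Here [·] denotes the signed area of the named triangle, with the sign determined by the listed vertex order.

[RQB]:[KQB] = -5/162

Choose coordinates B = (0, 0), E = (1, 0), H = (0, 1), K = (4, -2).
1. Q lies on line HE with HQ:QE = 1:4 ⇒ Q = (1/5, 4/5)
2. R lies on line HQ with HR:RQ = 4:5 ⇒ R = (4/45, 41/45)
2·[RQB] = -1/9, 2·[KQB] = 18/5
[RQB]:[KQB] = -1/9:18/5 = -5/162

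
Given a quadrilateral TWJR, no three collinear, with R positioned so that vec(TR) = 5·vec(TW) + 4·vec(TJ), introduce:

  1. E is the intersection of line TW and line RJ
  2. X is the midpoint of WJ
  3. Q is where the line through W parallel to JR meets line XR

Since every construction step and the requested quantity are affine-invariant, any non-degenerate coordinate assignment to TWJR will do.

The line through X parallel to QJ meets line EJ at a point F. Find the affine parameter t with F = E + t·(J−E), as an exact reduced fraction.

t = 5/2

Choose coordinates T = (0, 0), W = (1, 0), J = (0, 1), R = (5, 4).
1. E is the intersection of line TW and line RJ ⇒ E = (-5/3, 0)
2. X is the midpoint of WJ ⇒ X = (1/2, 1/2)
3. Q is where the line through W parallel to JR meets line XR ⇒ Q = (-4, -3)
through X parallel to QJ: direction (4, 4); meets EJ at F = (5/2, 5/2)
F = E + t·(J−E) with t = 5/2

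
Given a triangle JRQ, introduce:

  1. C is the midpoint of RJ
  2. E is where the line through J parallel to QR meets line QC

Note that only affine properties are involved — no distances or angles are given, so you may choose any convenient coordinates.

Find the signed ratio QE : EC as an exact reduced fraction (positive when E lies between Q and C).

QE:EC = -2

Work in coordinates with J = (0, 0), R = (1, 0), Q = (0, 1).
1. C is the midpoint of RJ ⇒ C = (1/2, 0)
2. E is where the line through J parallel to QR meets line QC ⇒ E = (1, -1)
E = Q + t·(C−Q) with t = 2, so QE:EC = t:(1−t) = 2:-1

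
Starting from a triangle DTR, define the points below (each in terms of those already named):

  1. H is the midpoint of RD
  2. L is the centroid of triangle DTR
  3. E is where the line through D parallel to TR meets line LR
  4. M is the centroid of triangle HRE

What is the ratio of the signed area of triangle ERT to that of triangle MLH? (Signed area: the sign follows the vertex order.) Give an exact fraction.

Work in coordinates with D = (0, 0), T = (1, 0), R = (0, 1).
1. H is the midpoint of RD ⇒ H = (0, 1/2)
2. L is the centroid of triangle DTR ⇒ L = (1/3, 1/3)
3. E is where the line through D parallel to TR meets line LR ⇒ E = (1, -1)
4. M is the centroid of triangle HRE ⇒ M = (1/3, 1/6)
2·[ERT] = -1, 2·[MLH] = 1/18
[ERT]:[MLH] = -1:1/18 = -18

[ERT]:[MLH] = -18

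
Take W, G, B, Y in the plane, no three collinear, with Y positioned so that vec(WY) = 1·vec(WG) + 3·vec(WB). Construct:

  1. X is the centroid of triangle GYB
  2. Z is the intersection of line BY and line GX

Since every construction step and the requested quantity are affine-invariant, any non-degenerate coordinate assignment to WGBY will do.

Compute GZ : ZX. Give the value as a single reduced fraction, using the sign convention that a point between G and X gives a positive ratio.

Work in coordinates with W = (0, 0), G = (1, 0), B = (0, 1), Y = (1, 3).
1. X is the centroid of triangle GYB ⇒ X = (2/3, 4/3)
2. Z is the intersection of line BY and line GX ⇒ Z = (1/2, 2)
Z = G + t·(X−G) with t = 3/2, so GZ:ZX = t:(1−t) = 3/2:-1/2

GZ:ZX = -3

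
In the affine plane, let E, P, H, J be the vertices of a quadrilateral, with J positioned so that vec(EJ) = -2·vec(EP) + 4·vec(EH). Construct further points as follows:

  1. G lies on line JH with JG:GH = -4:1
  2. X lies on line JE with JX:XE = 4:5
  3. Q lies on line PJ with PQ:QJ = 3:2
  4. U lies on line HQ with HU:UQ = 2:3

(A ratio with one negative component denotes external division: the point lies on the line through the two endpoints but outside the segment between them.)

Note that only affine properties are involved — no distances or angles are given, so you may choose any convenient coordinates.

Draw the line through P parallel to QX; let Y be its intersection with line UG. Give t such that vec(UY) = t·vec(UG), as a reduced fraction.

Work in coordinates with E = (0, 0), P = (1, 0), H = (0, 1), J = (-2, 4).
1. G lies on line JH with JG:GH = -4:1 ⇒ G = (2/3, 0)
2. X lies on line JE with JX:XE = 4:5 ⇒ X = (-10/9, 20/9)
3. Q lies on line PJ with PQ:QJ = 3:2 ⇒ Q = (-4/5, 12/5)
4. U lies on line HQ with HU:UQ = 2:3 ⇒ U = (-8/25, 39/25)
through P parallel to QX: direction (-14/45, -8/45); meets UG at Y = (842/1115, -156/1115)
Y = U + t·(G−U) with t = 243/223

t = 243/223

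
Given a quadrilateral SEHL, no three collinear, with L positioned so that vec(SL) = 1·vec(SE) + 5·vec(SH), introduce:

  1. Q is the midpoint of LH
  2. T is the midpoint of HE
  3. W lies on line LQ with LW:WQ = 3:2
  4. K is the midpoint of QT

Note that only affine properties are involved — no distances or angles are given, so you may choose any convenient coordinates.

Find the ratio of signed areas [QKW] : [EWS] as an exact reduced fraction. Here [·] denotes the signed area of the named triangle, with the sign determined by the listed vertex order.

Work in coordinates with S = (0, 0), E = (1, 0), H = (0, 1), L = (1, 5).
1. Q is the midpoint of LH ⇒ Q = (1/2, 3)
2. T is the midpoint of HE ⇒ T = (1/2, 1/2)
3. W lies on line LQ with LW:WQ = 3:2 ⇒ W = (7/10, 19/5)
4. K is the midpoint of QT ⇒ K = (1/2, 7/4)
2·[QKW] = 1/4, 2·[EWS] = 19/5
[QKW]:[EWS] = 1/4:19/5 = 5/76

[QKW]:[EWS] = 5/76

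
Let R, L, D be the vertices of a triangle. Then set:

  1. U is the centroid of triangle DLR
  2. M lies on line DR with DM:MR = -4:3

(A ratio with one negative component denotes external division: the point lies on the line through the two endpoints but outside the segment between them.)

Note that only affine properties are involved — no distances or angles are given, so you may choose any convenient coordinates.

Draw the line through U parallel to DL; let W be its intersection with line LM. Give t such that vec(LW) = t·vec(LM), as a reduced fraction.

t = 1/12

Set R = (0, 0), L = (1, 0), D = (0, 1); any affine frame gives the same invariant.
1. U is the centroid of triangle DLR ⇒ U = (1/3, 1/3)
2. M lies on line DR with DM:MR = -4:3 ⇒ M = (0, -3)
through U parallel to DL: direction (1, -1); meets LM at W = (11/12, -1/4)
W = L + t·(M−L) with t = 1/12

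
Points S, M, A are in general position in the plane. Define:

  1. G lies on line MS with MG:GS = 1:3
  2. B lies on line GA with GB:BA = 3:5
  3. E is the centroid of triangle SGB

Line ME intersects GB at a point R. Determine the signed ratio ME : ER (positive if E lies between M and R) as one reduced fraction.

Assign S = (0, 0), M = (1, 0), A = (0, 1) — the answer is frame-independent, so this choice is without loss of generality.
1. G lies on line MS with MG:GS = 1:3 ⇒ G = (3/4, 0)
2. B lies on line GA with GB:BA = 3:5 ⇒ B = (15/32, 3/8)
3. E is the centroid of triangle SGB ⇒ E = (13/32, 1/8)
line ME meets GB at R = (45/64, 1/16)
E = M + t·(R−M) with t = 2, so ME:ER = 2:-1

ME:ER = -2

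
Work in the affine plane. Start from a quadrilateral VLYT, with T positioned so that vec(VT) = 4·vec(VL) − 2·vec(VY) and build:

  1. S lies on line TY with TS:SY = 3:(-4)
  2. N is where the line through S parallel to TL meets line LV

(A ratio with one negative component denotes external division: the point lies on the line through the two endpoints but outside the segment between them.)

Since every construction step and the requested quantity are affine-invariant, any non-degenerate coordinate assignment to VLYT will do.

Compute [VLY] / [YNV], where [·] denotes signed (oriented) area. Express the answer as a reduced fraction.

Assign V = (0, 0), L = (1, 0), Y = (0, 1), T = (4, -2) — the answer is frame-independent, so this choice is without loss of generality.
1. S lies on line TY with TS:SY = 3:(-4) ⇒ S = (16, -11)
2. N is where the line through S parallel to TL meets line LV ⇒ N = (-1/2, 0)
2·[VLY] = 1, 2·[YNV] = 1/2
[VLY]:[YNV] = 1:1/2 = 2

[VLY]:[YNV] = 2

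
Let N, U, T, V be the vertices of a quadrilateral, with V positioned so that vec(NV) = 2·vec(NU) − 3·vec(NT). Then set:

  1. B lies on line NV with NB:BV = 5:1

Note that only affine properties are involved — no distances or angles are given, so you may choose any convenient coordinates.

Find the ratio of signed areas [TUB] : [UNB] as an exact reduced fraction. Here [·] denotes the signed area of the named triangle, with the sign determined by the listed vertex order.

[TUB]:[UNB] = -11/15

Assign N = (0, 0), U = (1, 0), T = (0, 1), V = (2, -3) — the answer is frame-independent, so this choice is without loss of generality.
1. B lies on line NV with NB:BV = 5:1 ⇒ B = (5/3, -5/2)
2·[TUB] = -11/6, 2·[UNB] = 5/2
[TUB]:[UNB] = -11/6:5/2 = -11/15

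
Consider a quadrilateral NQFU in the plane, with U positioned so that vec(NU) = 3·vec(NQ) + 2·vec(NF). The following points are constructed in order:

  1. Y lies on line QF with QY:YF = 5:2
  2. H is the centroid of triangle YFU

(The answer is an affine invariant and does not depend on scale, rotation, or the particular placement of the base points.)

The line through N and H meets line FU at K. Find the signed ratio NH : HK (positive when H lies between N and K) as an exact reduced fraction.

NH:HK = 55/8

Assign N = (0, 0), Q = (1, 0), F = (0, 1), U = (3, 2) — the answer is frame-independent, so this choice is without loss of generality.
1. Y lies on line QF with QY:YF = 5:2 ⇒ Y = (2/7, 5/7)
2. H is the centroid of triangle YFU ⇒ H = (23/21, 26/21)
line NH meets FU at K = (69/55, 78/55)
H = N + t·(K−N) with t = 55/63, so NH:HK = 55/63:8/63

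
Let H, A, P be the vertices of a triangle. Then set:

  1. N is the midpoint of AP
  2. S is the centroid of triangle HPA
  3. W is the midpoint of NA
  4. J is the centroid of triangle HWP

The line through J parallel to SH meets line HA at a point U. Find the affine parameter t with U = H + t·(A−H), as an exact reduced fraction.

Assign H = (0, 0), A = (1, 0), P = (0, 1) — the answer is frame-independent, so this choice is without loss of generality.
1. N is the midpoint of AP ⇒ N = (1/2, 1/2)
2. S is the centroid of triangle HPA ⇒ S = (1/3, 1/3)
3. W is the midpoint of NA ⇒ W = (3/4, 1/4)
4. J is the centroid of triangle HWP ⇒ J = (1/4, 5/12)
through J parallel to SH: direction (-1/3, -1/3); meets HA at U = (-1/6, 0)
U = H + t·(A−H) with t = -1/6

t = -1/6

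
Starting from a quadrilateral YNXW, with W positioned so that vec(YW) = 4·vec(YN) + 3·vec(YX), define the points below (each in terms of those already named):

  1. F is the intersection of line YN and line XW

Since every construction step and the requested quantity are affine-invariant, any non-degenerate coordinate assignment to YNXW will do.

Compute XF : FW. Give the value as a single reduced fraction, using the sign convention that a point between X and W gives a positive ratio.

XF:FW = -1/3

Assign Y = (0, 0), N = (1, 0), X = (0, 1), W = (4, 3) — the answer is frame-independent, so this choice is without loss of generality.
1. F is the intersection of line YN and line XW ⇒ F = (-2, 0)
F = X + t·(W−X) with t = -1/2, so XF:FW = t:(1−t) = -1/2:3/2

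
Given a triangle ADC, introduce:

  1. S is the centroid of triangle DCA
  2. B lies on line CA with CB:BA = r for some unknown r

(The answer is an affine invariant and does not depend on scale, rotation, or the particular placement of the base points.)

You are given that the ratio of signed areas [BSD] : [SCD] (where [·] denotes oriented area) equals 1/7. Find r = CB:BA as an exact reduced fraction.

Work in coordinates with A = (0, 0), D = (1, 0), C = (0, 1).
1. S is the centroid of triangle DCA ⇒ S = (1/3, 1/3)
2. With CB:BA = r, write λ = r/(r+1) so B = C + λ·(A−C); B is affine-linear in λ
Every point depending on B is an affine combination of B and λ-independent points, so each such coordinate is linear in λ; the λ² term in each signed area is a multiple of (A−C)×(A−C) = 0, so 2·[BSD] and 2·[SCD] are each linear in λ. Evaluating at λ=0 and λ=1:
  2·[BSD] = -2/3·λ + 1/3,   2·[SCD] = -1/3
So [BSD]:[SCD] = (-2/3·λ + 1/3) / (-1/3). Setting this equal to 1/7:
  -2/3·λ + 1/3 = 1/7·(-1/3)  ⇒  λ = 4/7
Then r = λ/(1−λ) = (4/7)/(3/7) = 4/3. Check: with r = 4/3, B = (0, 3/7) and [BSD]:[SCD] = 1/7 as required.

r = 4/3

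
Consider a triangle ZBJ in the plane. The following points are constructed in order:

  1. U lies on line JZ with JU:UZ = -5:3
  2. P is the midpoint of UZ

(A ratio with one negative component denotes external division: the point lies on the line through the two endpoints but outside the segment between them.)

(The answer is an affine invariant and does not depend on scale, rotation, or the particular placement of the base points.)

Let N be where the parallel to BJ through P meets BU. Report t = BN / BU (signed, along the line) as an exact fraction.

Assign Z = (0, 0), B = (1, 0), J = (0, 1) — the answer is frame-independent, so this choice is without loss of generality.
1. U lies on line JZ with JU:UZ = -5:3 ⇒ U = (0, -3/2)
2. P is the midpoint of UZ ⇒ P = (0, -3/4)
through P parallel to BJ: direction (-1, 1); meets BU at N = (3/10, -21/20)
N = B + t·(U−B) with t = 7/10

t = 7/10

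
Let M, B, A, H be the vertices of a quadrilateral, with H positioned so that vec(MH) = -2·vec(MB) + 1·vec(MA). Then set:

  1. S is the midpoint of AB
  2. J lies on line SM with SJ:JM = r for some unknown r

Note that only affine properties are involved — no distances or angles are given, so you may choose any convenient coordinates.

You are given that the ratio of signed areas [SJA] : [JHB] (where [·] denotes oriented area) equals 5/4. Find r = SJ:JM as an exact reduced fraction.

Set M = (0, 0), B = (1, 0), A = (0, 1), H = (-2, 1); any affine frame gives the same invariant.
1. S is the midpoint of AB ⇒ S = (1/2, 1/2)
2. With SJ:JM = r, write λ = r/(r+1) so J = S + λ·(M−S); J is affine-linear in λ
Every point depending on J is an affine combination of J and λ-independent points, so each such coordinate is linear in λ; the λ² term in each signed area is a multiple of (M−S)×(M−S) = 0, so 2·[SJA] and 2·[JHB] are each linear in λ. Evaluating at λ=0 and λ=1:
  2·[SJA] = -1/2·λ,   2·[JHB] = -2·λ + 1
So [SJA]:[JHB] = (-1/2·λ) / (-2·λ + 1). Setting this equal to 5/4:
  -1/2·λ = 5/4·(-2·λ + 1)  ⇒  λ = 5/8
Then r = λ/(1−λ) = (5/8)/(3/8) = 5/3. Check: with r = 5/3, J = (3/16, 3/16) and [SJA]:[JHB] = 5/4 as required.

r = 5/3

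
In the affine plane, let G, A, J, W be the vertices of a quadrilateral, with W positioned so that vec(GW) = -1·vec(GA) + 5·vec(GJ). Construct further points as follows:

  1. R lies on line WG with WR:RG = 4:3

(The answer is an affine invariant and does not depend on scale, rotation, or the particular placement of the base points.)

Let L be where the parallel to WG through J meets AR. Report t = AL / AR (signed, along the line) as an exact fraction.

Assign G = (0, 0), A = (1, 0), J = (0, 1), W = (-1, 5) — the answer is frame-independent, so this choice is without loss of generality.
1. R lies on line WG with WR:RG = 4:3 ⇒ R = (-3/7, 15/7)
through J parallel to WG: direction (1, -5); meets AR at L = (-1/7, 12/7)
L = A + t·(R−A) with t = 4/5

t = 4/5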